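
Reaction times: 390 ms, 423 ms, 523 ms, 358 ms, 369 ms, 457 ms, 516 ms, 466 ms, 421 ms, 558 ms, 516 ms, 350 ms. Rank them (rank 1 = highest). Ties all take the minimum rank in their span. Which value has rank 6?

457

Sorted (descending): 558, 523, 516, 516, 466, 457, 423, 421, 390, 369, 358, 350
The 2 values of 516 occupy positions 3–4 → each gets rank 3.
Rank 6 → value 457.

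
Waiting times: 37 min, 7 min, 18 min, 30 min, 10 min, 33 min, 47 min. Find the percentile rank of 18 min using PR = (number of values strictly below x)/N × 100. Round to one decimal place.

N = 7.
Strictly below 18: 2. Equal to 18: 1.
PR = 2/7 × 100 = 28.6

28.6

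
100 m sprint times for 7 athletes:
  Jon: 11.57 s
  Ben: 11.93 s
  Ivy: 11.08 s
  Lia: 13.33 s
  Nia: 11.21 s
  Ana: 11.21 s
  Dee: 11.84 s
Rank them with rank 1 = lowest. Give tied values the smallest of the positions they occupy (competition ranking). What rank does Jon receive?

Sorted (ascending): 11.08, 11.21, 11.21, 11.57, 11.84, 11.93, 13.33
The 2 values of 11.21 occupy positions 2–3 → each gets rank 2.
Jon has value 11.57 s → rank 4.

4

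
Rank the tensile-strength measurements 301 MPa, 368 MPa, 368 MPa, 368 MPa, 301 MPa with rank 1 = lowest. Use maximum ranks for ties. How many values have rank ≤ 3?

2

Sorted (ascending): 301, 301, 368, 368, 368
The 2 values of 301 occupy positions 1–2 → each gets rank 2.
The 3 values of 368 occupy positions 3–5 → each gets rank 5.
Ranks ≤ 3: {2, 2} → 2 values.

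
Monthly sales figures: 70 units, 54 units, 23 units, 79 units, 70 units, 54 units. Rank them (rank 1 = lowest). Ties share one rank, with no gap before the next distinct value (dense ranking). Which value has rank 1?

23

Sorted (ascending): 23, 54, 54, 70, 70, 79
The 2 values of 54 share dense rank 2.
The 2 values of 70 share dense rank 3.
Remaining distinct values take the next consecutive integers.
Rank 1 → value 23.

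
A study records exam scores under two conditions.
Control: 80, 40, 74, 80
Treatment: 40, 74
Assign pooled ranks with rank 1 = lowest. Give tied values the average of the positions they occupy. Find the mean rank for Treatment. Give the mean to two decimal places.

Sorted (ascending): 40, 40, 74, 74, 80, 80
The 2 values of 40 occupy positions 1–2 → average rank (1+2)/2 = 1.5.
The 2 values of 74 occupy positions 3–4 → average rank (3+4)/2 = 3.5.
The 2 values of 80 occupy positions 5–6 → average rank (5+6)/2 = 5.5.
Treatment values → pooled ranks: 40→1.5, 74→3.5
Mean rank = (1.5 + 3.5) / 2 = 2.50

2.50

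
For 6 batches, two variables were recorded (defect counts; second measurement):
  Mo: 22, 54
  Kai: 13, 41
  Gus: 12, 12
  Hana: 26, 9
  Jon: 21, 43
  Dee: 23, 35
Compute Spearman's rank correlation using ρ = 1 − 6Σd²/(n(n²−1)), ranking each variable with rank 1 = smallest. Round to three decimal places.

Ranks of variable 1: 4, 2, 1, 6, 3, 5
Ranks of variable 2: 6, 4, 2, 1, 5, 3
d = r₁ − r₂: -2, -2, -1, 5, -2, 2
d²: 4, 4, 1, 25, 4, 4; Σd² = 42
ρ = 1 − 6·42/(6·35) = 1 − 252/210 = -0.200

-0.200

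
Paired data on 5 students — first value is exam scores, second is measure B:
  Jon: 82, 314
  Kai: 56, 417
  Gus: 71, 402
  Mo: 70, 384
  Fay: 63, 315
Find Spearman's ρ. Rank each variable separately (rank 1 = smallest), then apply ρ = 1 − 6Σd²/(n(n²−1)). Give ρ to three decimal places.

Ranks of variable 1: 5, 1, 4, 3, 2
Ranks of variable 2: 1, 5, 4, 3, 2
d = r₁ − r₂: 4, -4, 0, 0, 0
d²: 16, 16, 0, 0, 0; Σd² = 32
ρ = 1 − 6·32/(5·24) = 1 − 192/120 = -0.600

-0.600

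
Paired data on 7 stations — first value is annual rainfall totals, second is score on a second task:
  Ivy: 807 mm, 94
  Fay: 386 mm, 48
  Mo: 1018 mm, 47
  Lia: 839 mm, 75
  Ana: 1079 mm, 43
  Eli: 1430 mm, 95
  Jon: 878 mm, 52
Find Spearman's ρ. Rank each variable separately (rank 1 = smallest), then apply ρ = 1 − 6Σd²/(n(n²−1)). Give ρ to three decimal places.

-0.036

Ranks of variable 1: 2, 1, 5, 3, 6, 7, 4
Ranks of variable 2: 6, 3, 2, 5, 1, 7, 4
d = r₁ − r₂: -4, -2, 3, -2, 5, 0, 0
d²: 16, 4, 9, 4, 25, 0, 0; Σd² = 58
ρ = 1 − 6·58/(7·48) = 1 − 348/336 = -0.036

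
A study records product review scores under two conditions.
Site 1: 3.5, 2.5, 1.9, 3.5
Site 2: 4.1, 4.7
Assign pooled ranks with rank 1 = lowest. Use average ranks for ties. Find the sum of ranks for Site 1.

Sorted (ascending): 1.9, 2.5, 3.5, 3.5, 4.1, 4.7
The 2 values of 3.5 occupy positions 3–4 → average rank (3+4)/2 = 3.5.
Site 1 values → pooled ranks: 3.5→3.5, 2.5→2, 1.9→1, 3.5→3.5
Rank sum = 3.5 + 2 + 1 + 3.5 = 10

10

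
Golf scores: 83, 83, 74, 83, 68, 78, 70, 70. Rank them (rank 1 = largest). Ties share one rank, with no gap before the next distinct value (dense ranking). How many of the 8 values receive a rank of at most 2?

4

Sorted (descending): 83, 83, 83, 78, 74, 70, 70, 68
The 3 values of 83 share dense rank 1.
The 2 values of 70 share dense rank 4.
Remaining distinct values take the next consecutive integers.
Ranks ≤ 2: {1, 1, 1, 2} → 4 values.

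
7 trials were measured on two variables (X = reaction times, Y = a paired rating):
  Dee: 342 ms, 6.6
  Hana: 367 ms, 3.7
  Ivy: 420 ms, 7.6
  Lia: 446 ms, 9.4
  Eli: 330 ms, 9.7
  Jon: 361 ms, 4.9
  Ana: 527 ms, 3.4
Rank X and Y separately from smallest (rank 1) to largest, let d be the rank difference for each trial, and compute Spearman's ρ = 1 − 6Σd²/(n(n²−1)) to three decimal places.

-0.429

Ranks of variable 1: 2, 4, 5, 6, 1, 3, 7
Ranks of variable 2: 4, 2, 5, 6, 7, 3, 1
d = r₁ − r₂: -2, 2, 0, 0, -6, 0, 6
d²: 4, 4, 0, 0, 36, 0, 36; Σd² = 80
ρ = 1 − 6·80/(7·48) = 1 − 480/336 = -0.429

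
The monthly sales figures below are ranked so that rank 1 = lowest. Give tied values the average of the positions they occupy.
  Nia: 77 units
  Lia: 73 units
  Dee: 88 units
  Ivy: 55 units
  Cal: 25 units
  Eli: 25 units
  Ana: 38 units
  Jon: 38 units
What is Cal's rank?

1.5

Sorted (ascending): 25, 25, 38, 38, 55, 73, 77, 88
The 2 values of 25 occupy positions 1–2 → average rank (1+2)/2 = 1.5.
The 2 values of 38 occupy positions 3–4 → average rank (3+4)/2 = 3.5.
Cal has value 25 units → rank 1.5.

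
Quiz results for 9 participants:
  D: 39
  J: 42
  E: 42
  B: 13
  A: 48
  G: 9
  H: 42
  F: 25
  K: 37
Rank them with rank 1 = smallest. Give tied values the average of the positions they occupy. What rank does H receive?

7

Sorted (ascending): 9, 13, 25, 37, 39, 42, 42, 42, 48
The 3 values of 42 occupy positions 6–8 → average rank 7.
H has value 42 → rank 7.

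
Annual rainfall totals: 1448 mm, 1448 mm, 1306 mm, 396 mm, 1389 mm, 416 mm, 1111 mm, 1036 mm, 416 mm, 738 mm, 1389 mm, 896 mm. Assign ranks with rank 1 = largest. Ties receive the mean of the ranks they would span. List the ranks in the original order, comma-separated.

1.5, 1.5, 5, 12, 3.5, 10.5, 6, 7, 10.5, 9, 3.5, 8

Sorted (descending): 1448, 1448, 1389, 1389, 1306, 1111, 1036, 896, 738, 416, 416, 396
The 2 values of 1448 occupy positions 1–2 → average rank (1+2)/2 = 1.5.
The 2 values of 1389 occupy positions 3–4 → average rank (3+4)/2 = 3.5.
The 2 values of 416 occupy positions 10–11 → average rank (10+11)/2 = 10.5.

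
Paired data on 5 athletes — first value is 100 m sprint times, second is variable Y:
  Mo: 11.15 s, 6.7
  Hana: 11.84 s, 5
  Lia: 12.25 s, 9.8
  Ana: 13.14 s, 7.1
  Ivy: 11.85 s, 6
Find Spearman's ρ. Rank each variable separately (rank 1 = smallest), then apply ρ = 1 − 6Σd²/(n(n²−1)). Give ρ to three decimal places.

Ranks of variable 1: 1, 2, 4, 5, 3
Ranks of variable 2: 3, 1, 5, 4, 2
d = r₁ − r₂: -2, 1, -1, 1, 1
d²: 4, 1, 1, 1, 1; Σd² = 8
ρ = 1 − 6·8/(5·24) = 1 − 48/120 = 0.600

0.600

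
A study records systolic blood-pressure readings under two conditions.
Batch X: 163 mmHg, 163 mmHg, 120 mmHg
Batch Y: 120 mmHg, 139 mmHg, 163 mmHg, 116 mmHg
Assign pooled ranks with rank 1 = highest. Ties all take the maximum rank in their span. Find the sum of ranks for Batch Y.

Sorted (descending): 163, 163, 163, 139, 120, 120, 116
The 3 values of 163 occupy positions 1–3 → each gets rank 3.
The 2 values of 120 occupy positions 5–6 → each gets rank 6.
Batch Y values → pooled ranks: 120→6, 139→4, 163→3, 116→7
Rank sum = 6 + 4 + 3 + 7 = 20

20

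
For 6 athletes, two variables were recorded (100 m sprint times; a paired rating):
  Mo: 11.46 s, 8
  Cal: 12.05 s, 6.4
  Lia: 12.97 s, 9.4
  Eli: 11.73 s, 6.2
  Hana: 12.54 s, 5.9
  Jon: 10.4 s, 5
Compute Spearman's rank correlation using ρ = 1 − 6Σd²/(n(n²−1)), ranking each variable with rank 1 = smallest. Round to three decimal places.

0.486

Ranks of variable 1: 2, 4, 6, 3, 5, 1
Ranks of variable 2: 5, 4, 6, 3, 2, 1
d = r₁ − r₂: -3, 0, 0, 0, 3, 0
d²: 9, 0, 0, 0, 9, 0; Σd² = 18
ρ = 1 − 6·18/(6·35) = 1 − 108/210 = 0.486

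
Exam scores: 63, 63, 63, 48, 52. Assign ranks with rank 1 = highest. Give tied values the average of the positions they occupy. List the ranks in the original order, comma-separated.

Sorted (descending): 63, 63, 63, 52, 48
The 3 values of 63 occupy positions 1–3 → average rank 2.

2, 2, 2, 5, 4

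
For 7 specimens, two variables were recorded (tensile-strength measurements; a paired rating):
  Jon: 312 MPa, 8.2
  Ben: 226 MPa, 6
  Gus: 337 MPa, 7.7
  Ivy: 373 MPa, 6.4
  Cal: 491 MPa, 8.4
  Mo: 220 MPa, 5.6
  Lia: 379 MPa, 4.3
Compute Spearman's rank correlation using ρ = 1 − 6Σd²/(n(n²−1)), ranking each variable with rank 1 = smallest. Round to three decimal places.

Ranks of variable 1: 3, 2, 4, 5, 7, 1, 6
Ranks of variable 2: 6, 3, 5, 4, 7, 2, 1
d = r₁ − r₂: -3, -1, -1, 1, 0, -1, 5
d²: 9, 1, 1, 1, 0, 1, 25; Σd² = 38
ρ = 1 − 6·38/(7·48) = 1 − 228/336 = 0.321

0.321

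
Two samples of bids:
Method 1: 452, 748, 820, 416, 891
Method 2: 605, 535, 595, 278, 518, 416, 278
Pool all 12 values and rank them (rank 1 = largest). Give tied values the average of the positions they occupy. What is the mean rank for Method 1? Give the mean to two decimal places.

4.70

Sorted (descending): 891, 820, 748, 605, 595, 535, 518, 452, 416, 416, 278, 278
The 2 values of 416 occupy positions 9–10 → average rank (9+10)/2 = 9.5.
The 2 values of 278 occupy positions 11–12 → average rank (11+12)/2 = 11.5.
Method 1 values → pooled ranks: 452→8, 748→3, 820→2, 416→9.5, 891→1
Mean rank = (8 + 3 + 2 + 9.5 + 1) / 5 = 4.70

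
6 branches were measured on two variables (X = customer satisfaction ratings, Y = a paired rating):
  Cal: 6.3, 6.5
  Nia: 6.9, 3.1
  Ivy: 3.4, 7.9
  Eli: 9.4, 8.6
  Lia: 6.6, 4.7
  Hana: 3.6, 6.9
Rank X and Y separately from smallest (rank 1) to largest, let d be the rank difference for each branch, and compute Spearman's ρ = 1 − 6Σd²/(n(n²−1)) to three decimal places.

-0.143

Ranks of variable 1: 3, 5, 1, 6, 4, 2
Ranks of variable 2: 3, 1, 5, 6, 2, 4
d = r₁ − r₂: 0, 4, -4, 0, 2, -2
d²: 0, 16, 16, 0, 4, 4; Σd² = 40
ρ = 1 − 6·40/(6·35) = 1 − 240/210 = -0.143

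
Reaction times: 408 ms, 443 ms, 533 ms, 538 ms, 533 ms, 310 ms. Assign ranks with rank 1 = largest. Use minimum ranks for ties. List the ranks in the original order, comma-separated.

Sorted (descending): 538, 533, 533, 443, 408, 310
The 2 values of 533 occupy positions 2–3 → each gets rank 2.

5, 4, 2, 1, 2, 6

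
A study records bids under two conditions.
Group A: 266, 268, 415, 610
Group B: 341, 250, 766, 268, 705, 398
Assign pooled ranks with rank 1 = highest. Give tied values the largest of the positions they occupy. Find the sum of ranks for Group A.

24

Sorted (descending): 766, 705, 610, 415, 398, 341, 268, 268, 266, 250
The 2 values of 268 occupy positions 7–8 → each gets rank 8.
Group A values → pooled ranks: 266→9, 268→8, 415→4, 610→3
Rank sum = 9 + 8 + 4 + 3 = 24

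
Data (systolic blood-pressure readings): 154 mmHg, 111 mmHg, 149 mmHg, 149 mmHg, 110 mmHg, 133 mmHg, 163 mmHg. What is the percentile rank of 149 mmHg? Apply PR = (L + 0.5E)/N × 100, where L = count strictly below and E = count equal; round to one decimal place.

57.1

N = 7.
Strictly below 149: 3. Equal to 149: 2.
PR = (3 + 0.5·2)/7 × 100 = 57.1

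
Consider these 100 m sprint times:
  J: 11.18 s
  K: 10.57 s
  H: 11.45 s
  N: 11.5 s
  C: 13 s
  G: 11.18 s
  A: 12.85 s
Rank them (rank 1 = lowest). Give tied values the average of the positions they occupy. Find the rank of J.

2.5

Sorted (ascending): 10.57, 11.18, 11.18, 11.45, 11.5, 12.85, 13
The 2 values of 11.18 occupy positions 2–3 → average rank (2+3)/2 = 2.5.
J has value 11.18 s → rank 2.5.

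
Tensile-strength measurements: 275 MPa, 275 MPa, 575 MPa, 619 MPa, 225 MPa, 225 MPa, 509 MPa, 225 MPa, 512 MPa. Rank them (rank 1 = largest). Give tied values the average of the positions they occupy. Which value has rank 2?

Sorted (descending): 619, 575, 512, 509, 275, 275, 225, 225, 225
The 2 values of 275 occupy positions 5–6 → average rank (5+6)/2 = 5.5.
The 3 values of 225 occupy positions 7–9 → average rank 8.
Rank 2 → value 575.

575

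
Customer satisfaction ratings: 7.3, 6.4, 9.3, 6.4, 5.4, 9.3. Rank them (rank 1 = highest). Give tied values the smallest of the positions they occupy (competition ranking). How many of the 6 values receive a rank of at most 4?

Sorted (descending): 9.3, 9.3, 7.3, 6.4, 6.4, 5.4
The 2 values of 9.3 occupy positions 1–2 → each gets rank 1.
The 2 values of 6.4 occupy positions 4–5 → each gets rank 4.
Ranks ≤ 4: {1, 1, 3, 4, 4} → 5 values.

5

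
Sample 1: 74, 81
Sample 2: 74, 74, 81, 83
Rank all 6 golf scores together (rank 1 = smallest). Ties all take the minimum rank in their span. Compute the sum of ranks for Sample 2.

12

Sorted (ascending): 74, 74, 74, 81, 81, 83
The 3 values of 74 occupy positions 1–3 → each gets rank 1.
The 2 values of 81 occupy positions 4–5 → each gets rank 4.
Sample 2 values → pooled ranks: 74→1, 74→1, 81→4, 83→6
Rank sum = 1 + 1 + 4 + 6 = 12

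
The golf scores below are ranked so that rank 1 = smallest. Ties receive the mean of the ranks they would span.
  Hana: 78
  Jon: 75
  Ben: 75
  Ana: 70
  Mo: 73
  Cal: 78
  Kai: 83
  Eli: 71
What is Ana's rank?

1

Sorted (ascending): 70, 71, 73, 75, 75, 78, 78, 83
The 2 values of 75 occupy positions 4–5 → average rank (4+5)/2 = 4.5.
The 2 values of 78 occupy positions 6–7 → average rank (6+7)/2 = 6.5.
Ana has value 70 → rank 1.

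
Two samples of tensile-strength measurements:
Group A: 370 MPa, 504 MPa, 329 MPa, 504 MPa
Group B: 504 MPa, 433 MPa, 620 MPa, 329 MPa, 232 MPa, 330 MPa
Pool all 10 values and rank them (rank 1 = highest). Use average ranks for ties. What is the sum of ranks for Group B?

34.5

Sorted (descending): 620, 504, 504, 504, 433, 370, 330, 329, 329, 232
The 3 values of 504 occupy positions 2–4 → average rank 3.
The 2 values of 329 occupy positions 8–9 → average rank (8+9)/2 = 8.5.
Group B values → pooled ranks: 504→3, 433→5, 620→1, 329→8.5, 232→10, 330→7
Rank sum = 3 + 5 + 1 + 8.5 + 10 + 7 = 34.5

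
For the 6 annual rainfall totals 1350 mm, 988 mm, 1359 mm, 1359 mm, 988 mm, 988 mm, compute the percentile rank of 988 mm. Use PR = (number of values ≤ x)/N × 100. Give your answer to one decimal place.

N = 6.
Strictly below 988: 0. Equal to 988: 3.
PR = 3/6 × 100 = 50.0

50.0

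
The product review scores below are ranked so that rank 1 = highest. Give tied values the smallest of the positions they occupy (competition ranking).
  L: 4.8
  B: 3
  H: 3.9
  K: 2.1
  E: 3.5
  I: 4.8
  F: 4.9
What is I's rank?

2

Sorted (descending): 4.9, 4.8, 4.8, 3.9, 3.5, 3, 2.1
The 2 values of 4.8 occupy positions 2–3 → each gets rank 2.
I has value 4.8 → rank 2.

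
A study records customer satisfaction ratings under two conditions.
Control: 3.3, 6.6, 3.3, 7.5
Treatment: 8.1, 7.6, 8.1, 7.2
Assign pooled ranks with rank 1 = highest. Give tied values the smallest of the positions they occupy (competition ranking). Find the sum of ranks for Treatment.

Sorted (descending): 8.1, 8.1, 7.6, 7.5, 7.2, 6.6, 3.3, 3.3
The 2 values of 8.1 occupy positions 1–2 → each gets rank 1.
The 2 values of 3.3 occupy positions 7–8 → each gets rank 7.
Treatment values → pooled ranks: 8.1→1, 7.6→3, 8.1→1, 7.2→5
Rank sum = 1 + 3 + 1 + 5 = 10

10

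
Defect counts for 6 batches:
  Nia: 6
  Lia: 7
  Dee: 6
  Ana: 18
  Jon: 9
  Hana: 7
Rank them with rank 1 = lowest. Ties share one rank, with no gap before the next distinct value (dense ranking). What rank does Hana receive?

Sorted (ascending): 6, 6, 7, 7, 9, 18
The 2 values of 6 share dense rank 1.
The 2 values of 7 share dense rank 2.
Remaining distinct values take the next consecutive integers.
Hana has value 7 → rank 2.

2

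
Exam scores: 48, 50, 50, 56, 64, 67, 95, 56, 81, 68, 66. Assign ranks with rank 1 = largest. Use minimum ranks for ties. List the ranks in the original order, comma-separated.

11, 9, 9, 7, 6, 4, 1, 7, 2, 3, 5

Sorted (descending): 95, 81, 68, 67, 66, 64, 56, 56, 50, 50, 48
The 2 values of 56 occupy positions 7–8 → each gets rank 7.
The 2 values of 50 occupy positions 9–10 → each gets rank 9.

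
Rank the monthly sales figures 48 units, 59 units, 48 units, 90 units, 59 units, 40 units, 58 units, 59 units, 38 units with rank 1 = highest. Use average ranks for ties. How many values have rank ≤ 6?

Sorted (descending): 90, 59, 59, 59, 58, 48, 48, 40, 38
The 3 values of 59 occupy positions 2–4 → average rank 3.
The 2 values of 48 occupy positions 6–7 → average rank (6+7)/2 = 6.5.
Ranks ≤ 6: {1, 3, 3, 3, 5} → 5 values.

5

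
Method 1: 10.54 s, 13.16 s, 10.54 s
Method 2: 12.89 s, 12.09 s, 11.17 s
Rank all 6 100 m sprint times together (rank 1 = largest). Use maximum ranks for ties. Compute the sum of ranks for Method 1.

Sorted (descending): 13.16, 12.89, 12.09, 11.17, 10.54, 10.54
The 2 values of 10.54 occupy positions 5–6 → each gets rank 6.
Method 1 values → pooled ranks: 10.54→6, 13.16→1, 10.54→6
Rank sum = 6 + 1 + 6 = 13

13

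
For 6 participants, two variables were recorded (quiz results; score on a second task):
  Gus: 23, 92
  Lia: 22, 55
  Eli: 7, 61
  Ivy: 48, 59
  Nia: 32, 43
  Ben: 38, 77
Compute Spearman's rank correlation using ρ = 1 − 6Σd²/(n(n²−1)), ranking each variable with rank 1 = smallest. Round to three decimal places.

-0.029

Ranks of variable 1: 3, 2, 1, 6, 4, 5
Ranks of variable 2: 6, 2, 4, 3, 1, 5
d = r₁ − r₂: -3, 0, -3, 3, 3, 0
d²: 9, 0, 9, 9, 9, 0; Σd² = 36
ρ = 1 − 6·36/(6·35) = 1 − 216/210 = -0.029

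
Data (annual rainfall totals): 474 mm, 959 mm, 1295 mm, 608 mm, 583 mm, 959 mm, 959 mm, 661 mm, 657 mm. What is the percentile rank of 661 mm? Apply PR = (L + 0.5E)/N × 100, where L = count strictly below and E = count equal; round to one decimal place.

N = 9.
Strictly below 661: 4. Equal to 661: 1.
PR = (4 + 0.5·1)/9 × 100 = 50.0

50.0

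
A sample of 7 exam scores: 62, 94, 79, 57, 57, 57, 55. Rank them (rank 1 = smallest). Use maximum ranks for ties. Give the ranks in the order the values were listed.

5, 7, 6, 4, 4, 4, 1

Sorted (ascending): 55, 57, 57, 57, 62, 79, 94
The 3 values of 57 occupy positions 2–4 → each gets rank 4.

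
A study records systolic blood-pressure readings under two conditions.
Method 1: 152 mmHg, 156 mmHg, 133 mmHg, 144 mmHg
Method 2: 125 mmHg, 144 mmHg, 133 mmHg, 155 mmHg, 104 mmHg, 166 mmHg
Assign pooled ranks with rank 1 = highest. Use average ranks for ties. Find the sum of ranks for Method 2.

36

Sorted (descending): 166, 156, 155, 152, 144, 144, 133, 133, 125, 104
The 2 values of 144 occupy positions 5–6 → average rank (5+6)/2 = 5.5.
The 2 values of 133 occupy positions 7–8 → average rank (7+8)/2 = 7.5.
Method 2 values → pooled ranks: 125→9, 144→5.5, 133→7.5, 155→3, 104→10, 166→1
Rank sum = 9 + 5.5 + 7.5 + 3 + 10 + 1 = 36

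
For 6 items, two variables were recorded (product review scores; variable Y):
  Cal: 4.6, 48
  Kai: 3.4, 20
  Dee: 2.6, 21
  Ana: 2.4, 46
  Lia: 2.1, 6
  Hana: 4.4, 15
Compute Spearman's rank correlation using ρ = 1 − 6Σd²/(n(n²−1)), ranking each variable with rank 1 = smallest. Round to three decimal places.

0.429

Ranks of variable 1: 6, 4, 3, 2, 1, 5
Ranks of variable 2: 6, 3, 4, 5, 1, 2
d = r₁ − r₂: 0, 1, -1, -3, 0, 3
d²: 0, 1, 1, 9, 0, 9; Σd² = 20
ρ = 1 − 6·20/(6·35) = 1 − 120/210 = 0.429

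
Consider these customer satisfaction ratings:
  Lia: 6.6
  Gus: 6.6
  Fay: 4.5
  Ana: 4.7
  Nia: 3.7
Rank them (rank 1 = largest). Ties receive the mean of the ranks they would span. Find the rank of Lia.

Sorted (descending): 6.6, 6.6, 4.7, 4.5, 3.7
The 2 values of 6.6 occupy positions 1–2 → average rank (1+2)/2 = 1.5.
Lia has value 6.6 → rank 1.5.

1.5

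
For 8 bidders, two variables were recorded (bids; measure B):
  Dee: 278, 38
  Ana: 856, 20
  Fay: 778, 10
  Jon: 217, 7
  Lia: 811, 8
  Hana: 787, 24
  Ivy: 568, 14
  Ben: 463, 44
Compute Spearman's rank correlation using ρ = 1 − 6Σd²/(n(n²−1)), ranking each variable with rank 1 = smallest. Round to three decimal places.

-0.048

Ranks of variable 1: 2, 8, 5, 1, 7, 6, 4, 3
Ranks of variable 2: 7, 5, 3, 1, 2, 6, 4, 8
d = r₁ − r₂: -5, 3, 2, 0, 5, 0, 0, -5
d²: 25, 9, 4, 0, 25, 0, 0, 25; Σd² = 88
ρ = 1 − 6·88/(8·63) = 1 − 528/504 = -0.048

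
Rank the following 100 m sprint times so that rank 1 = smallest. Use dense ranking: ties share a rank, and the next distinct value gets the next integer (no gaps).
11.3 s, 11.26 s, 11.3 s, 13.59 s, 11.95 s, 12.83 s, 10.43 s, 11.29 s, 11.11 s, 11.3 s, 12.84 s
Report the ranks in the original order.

Sorted (ascending): 10.43, 11.11, 11.26, 11.29, 11.3, 11.3, 11.3, 11.95, 12.83, 12.84, 13.59
The 3 values of 11.3 share dense rank 5.
Remaining distinct values take the next consecutive integers.

5, 3, 5, 9, 6, 7, 1, 4, 2, 5, 8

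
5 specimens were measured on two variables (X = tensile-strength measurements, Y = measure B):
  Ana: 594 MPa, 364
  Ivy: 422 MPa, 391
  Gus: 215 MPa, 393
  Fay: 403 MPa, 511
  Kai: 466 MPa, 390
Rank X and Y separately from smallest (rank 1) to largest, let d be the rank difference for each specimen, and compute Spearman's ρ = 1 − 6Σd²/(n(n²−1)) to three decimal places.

-0.900

Ranks of variable 1: 5, 3, 1, 2, 4
Ranks of variable 2: 1, 3, 4, 5, 2
d = r₁ − r₂: 4, 0, -3, -3, 2
d²: 16, 0, 9, 9, 4; Σd² = 38
ρ = 1 − 6·38/(5·24) = 1 − 228/120 = -0.900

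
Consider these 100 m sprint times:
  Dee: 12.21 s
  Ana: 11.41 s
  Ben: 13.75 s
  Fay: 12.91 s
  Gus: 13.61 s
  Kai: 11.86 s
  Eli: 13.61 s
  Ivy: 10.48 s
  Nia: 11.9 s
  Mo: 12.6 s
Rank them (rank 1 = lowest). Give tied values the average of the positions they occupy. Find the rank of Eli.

8.5

Sorted (ascending): 10.48, 11.41, 11.86, 11.9, 12.21, 12.6, 12.91, 13.61, 13.61, 13.75
The 2 values of 13.61 occupy positions 8–9 → average rank (8+9)/2 = 8.5.
Eli has value 13.61 s → rank 8.5.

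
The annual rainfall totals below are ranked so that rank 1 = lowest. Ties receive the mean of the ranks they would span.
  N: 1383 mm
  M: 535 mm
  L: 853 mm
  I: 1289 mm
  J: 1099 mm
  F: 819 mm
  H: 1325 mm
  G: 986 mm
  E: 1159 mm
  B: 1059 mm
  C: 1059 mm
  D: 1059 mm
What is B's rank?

6

Sorted (ascending): 535, 819, 853, 986, 1059, 1059, 1059, 1099, 1159, 1289, 1325, 1383
The 3 values of 1059 occupy positions 5–7 → average rank 6.
B has value 1059 mm → rank 6.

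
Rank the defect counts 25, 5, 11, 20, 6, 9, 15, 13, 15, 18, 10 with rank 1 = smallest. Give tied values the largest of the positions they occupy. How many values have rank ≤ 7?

Sorted (ascending): 5, 6, 9, 10, 11, 13, 15, 15, 18, 20, 25
The 2 values of 15 occupy positions 7–8 → each gets rank 8.
Ranks ≤ 7: {1, 2, 3, 4, 5, 6} → 6 values.

6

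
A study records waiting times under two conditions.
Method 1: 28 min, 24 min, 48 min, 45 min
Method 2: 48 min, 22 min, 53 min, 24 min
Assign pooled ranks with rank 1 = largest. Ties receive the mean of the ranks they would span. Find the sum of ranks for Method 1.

Sorted (descending): 53, 48, 48, 45, 28, 24, 24, 22
The 2 values of 48 occupy positions 2–3 → average rank (2+3)/2 = 2.5.
The 2 values of 24 occupy positions 6–7 → average rank (6+7)/2 = 6.5.
Method 1 values → pooled ranks: 28→5, 24→6.5, 48→2.5, 45→4
Rank sum = 5 + 6.5 + 2.5 + 4 = 18

18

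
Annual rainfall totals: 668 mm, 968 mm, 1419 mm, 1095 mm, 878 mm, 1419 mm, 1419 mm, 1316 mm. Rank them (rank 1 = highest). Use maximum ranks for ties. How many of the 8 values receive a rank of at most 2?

Sorted (descending): 1419, 1419, 1419, 1316, 1095, 968, 878, 668
The 3 values of 1419 occupy positions 1–3 → each gets rank 3.
Ranks ≤ 2: {} → 0 values.

0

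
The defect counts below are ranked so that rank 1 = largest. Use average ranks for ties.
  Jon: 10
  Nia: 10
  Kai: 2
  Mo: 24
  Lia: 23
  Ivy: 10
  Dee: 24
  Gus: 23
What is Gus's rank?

3.5

Sorted (descending): 24, 24, 23, 23, 10, 10, 10, 2
The 2 values of 24 occupy positions 1–2 → average rank (1+2)/2 = 1.5.
The 2 values of 23 occupy positions 3–4 → average rank (3+4)/2 = 3.5.
The 3 values of 10 occupy positions 5–7 → average rank 6.
Gus has value 23 → rank 3.5.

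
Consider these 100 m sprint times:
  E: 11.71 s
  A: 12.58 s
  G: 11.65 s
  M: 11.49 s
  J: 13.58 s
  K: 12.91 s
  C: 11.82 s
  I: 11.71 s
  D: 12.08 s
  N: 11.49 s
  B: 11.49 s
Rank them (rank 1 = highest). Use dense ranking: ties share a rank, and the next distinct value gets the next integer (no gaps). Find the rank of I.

Sorted (descending): 13.58, 12.91, 12.58, 12.08, 11.82, 11.71, 11.71, 11.65, 11.49, 11.49, 11.49
The 2 values of 11.71 share dense rank 6.
The 3 values of 11.49 share dense rank 8.
Remaining distinct values take the next consecutive integers.
I has value 11.71 s → rank 6.

6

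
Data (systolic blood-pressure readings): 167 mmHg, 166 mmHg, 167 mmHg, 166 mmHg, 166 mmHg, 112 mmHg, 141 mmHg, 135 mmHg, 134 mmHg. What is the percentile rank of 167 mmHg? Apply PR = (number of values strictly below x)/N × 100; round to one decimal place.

77.8

N = 9.
Strictly below 167: 7. Equal to 167: 2.
PR = 7/9 × 100 = 77.8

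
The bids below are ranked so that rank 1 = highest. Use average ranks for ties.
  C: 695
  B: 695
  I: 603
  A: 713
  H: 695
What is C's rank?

3

Sorted (descending): 713, 695, 695, 695, 603
The 3 values of 695 occupy positions 2–4 → average rank 3.
C has value 695 → rank 3.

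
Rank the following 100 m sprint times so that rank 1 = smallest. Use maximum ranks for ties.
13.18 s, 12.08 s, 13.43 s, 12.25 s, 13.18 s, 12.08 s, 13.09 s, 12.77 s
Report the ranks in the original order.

Sorted (ascending): 12.08, 12.08, 12.25, 12.77, 13.09, 13.18, 13.18, 13.43
The 2 values of 12.08 occupy positions 1–2 → each gets rank 2.
The 2 values of 13.18 occupy positions 6–7 → each gets rank 7.

7, 2, 8, 3, 7, 2, 5, 4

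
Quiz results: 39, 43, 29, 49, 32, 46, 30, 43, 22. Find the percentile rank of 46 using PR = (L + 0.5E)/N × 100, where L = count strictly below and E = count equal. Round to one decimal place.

N = 9.
Strictly below 46: 7. Equal to 46: 1.
PR = (7 + 0.5·1)/9 × 100 = 83.3

83.3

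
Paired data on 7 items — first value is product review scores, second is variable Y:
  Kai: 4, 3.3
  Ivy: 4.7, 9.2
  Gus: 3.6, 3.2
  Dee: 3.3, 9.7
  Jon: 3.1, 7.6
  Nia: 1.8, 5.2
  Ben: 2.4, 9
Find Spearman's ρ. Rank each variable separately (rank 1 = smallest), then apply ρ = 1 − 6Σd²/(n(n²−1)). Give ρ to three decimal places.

0.000

Ranks of variable 1: 6, 7, 5, 4, 3, 1, 2
Ranks of variable 2: 2, 6, 1, 7, 4, 3, 5
d = r₁ − r₂: 4, 1, 4, -3, -1, -2, -3
d²: 16, 1, 16, 9, 1, 4, 9; Σd² = 56
ρ = 1 − 6·56/(7·48) = 1 − 336/336 = 0.000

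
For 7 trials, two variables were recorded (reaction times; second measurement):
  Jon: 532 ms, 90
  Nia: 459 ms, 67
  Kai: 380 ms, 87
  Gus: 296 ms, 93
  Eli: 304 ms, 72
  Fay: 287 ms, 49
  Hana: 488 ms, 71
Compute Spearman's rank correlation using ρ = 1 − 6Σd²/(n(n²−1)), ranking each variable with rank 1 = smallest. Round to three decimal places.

Ranks of variable 1: 7, 5, 4, 2, 3, 1, 6
Ranks of variable 2: 6, 2, 5, 7, 4, 1, 3
d = r₁ − r₂: 1, 3, -1, -5, -1, 0, 3
d²: 1, 9, 1, 25, 1, 0, 9; Σd² = 46
ρ = 1 − 6·46/(7·48) = 1 − 276/336 = 0.179

0.179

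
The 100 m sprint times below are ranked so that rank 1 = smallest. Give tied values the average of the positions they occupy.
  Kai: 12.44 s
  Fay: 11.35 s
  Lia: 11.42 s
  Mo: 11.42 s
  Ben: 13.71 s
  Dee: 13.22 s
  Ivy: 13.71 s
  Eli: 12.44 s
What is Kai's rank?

Sorted (ascending): 11.35, 11.42, 11.42, 12.44, 12.44, 13.22, 13.71, 13.71
The 2 values of 11.42 occupy positions 2–3 → average rank (2+3)/2 = 2.5.
The 2 values of 12.44 occupy positions 4–5 → average rank (4+5)/2 = 4.5.
The 2 values of 13.71 occupy positions 7–8 → average rank (7+8)/2 = 7.5.
Kai has value 12.44 s → rank 4.5.

4.5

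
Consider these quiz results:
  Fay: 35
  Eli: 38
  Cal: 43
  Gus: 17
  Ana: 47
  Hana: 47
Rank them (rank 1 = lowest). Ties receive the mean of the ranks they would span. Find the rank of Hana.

5.5

Sorted (ascending): 17, 35, 38, 43, 47, 47
The 2 values of 47 occupy positions 5–6 → average rank (5+6)/2 = 5.5.
Hana has value 47 → rank 5.5.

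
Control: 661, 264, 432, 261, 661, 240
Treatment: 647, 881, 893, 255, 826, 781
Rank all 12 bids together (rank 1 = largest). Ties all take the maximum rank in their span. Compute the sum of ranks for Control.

Sorted (descending): 893, 881, 826, 781, 661, 661, 647, 432, 264, 261, 255, 240
The 2 values of 661 occupy positions 5–6 → each gets rank 6.
Control values → pooled ranks: 661→6, 264→9, 432→8, 261→10, 661→6, 240→12
Rank sum = 6 + 9 + 8 + 10 + 6 + 12 = 51

51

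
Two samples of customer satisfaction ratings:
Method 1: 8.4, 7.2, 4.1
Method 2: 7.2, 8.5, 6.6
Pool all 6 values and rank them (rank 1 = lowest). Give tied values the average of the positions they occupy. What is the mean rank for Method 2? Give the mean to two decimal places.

3.83

Sorted (ascending): 4.1, 6.6, 7.2, 7.2, 8.4, 8.5
The 2 values of 7.2 occupy positions 3–4 → average rank (3+4)/2 = 3.5.
Method 2 values → pooled ranks: 7.2→3.5, 8.5→6, 6.6→2
Mean rank = (3.5 + 6 + 2) / 3 = 3.83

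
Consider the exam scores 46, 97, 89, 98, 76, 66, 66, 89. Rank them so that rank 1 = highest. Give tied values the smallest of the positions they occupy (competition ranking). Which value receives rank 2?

Sorted (descending): 98, 97, 89, 89, 76, 66, 66, 46
The 2 values of 89 occupy positions 3–4 → each gets rank 3.
The 2 values of 66 occupy positions 6–7 → each gets rank 6.
Rank 2 → value 97.

97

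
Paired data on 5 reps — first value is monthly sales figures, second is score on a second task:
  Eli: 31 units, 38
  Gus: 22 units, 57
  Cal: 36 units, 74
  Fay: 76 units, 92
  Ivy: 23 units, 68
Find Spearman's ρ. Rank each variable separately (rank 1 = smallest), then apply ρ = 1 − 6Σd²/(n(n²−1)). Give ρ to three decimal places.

0.700

Ranks of variable 1: 3, 1, 4, 5, 2
Ranks of variable 2: 1, 2, 4, 5, 3
d = r₁ − r₂: 2, -1, 0, 0, -1
d²: 4, 1, 0, 0, 1; Σd² = 6
ρ = 1 − 6·6/(5·24) = 1 − 36/120 = 0.700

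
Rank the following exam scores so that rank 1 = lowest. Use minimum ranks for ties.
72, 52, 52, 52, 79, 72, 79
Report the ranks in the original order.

4, 1, 1, 1, 6, 4, 6

Sorted (ascending): 52, 52, 52, 72, 72, 79, 79
The 3 values of 52 occupy positions 1–3 → each gets rank 1.
The 2 values of 72 occupy positions 4–5 → each gets rank 4.
The 2 values of 79 occupy positions 6–7 → each gets rank 6.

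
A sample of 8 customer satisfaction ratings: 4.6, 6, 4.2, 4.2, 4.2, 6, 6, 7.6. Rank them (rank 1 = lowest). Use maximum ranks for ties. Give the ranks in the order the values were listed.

Sorted (ascending): 4.2, 4.2, 4.2, 4.6, 6, 6, 6, 7.6
The 3 values of 4.2 occupy positions 1–3 → each gets rank 3.
The 3 values of 6 occupy positions 5–7 → each gets rank 7.

4, 7, 3, 3, 3, 7, 7, 8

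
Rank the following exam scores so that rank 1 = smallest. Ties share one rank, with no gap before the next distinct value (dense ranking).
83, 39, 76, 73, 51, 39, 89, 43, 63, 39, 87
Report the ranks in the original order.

7, 1, 6, 5, 3, 1, 9, 2, 4, 1, 8

Sorted (ascending): 39, 39, 39, 43, 51, 63, 73, 76, 83, 87, 89
The 3 values of 39 share dense rank 1.
Remaining distinct values take the next consecutive integers.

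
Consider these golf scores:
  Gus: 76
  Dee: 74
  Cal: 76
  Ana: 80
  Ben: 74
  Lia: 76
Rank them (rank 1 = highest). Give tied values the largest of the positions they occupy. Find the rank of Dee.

6

Sorted (descending): 80, 76, 76, 76, 74, 74
The 3 values of 76 occupy positions 2–4 → each gets rank 4.
The 2 values of 74 occupy positions 5–6 → each gets rank 6.
Dee has value 74 → rank 6.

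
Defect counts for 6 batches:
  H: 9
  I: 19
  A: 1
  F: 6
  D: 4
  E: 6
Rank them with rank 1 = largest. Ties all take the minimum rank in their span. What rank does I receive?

Sorted (descending): 19, 9, 6, 6, 4, 1
The 2 values of 6 occupy positions 3–4 → each gets rank 3.
I has value 19 → rank 1.

1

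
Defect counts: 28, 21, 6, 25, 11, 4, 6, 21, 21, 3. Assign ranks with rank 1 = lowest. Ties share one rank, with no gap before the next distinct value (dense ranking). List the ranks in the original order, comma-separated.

7, 5, 3, 6, 4, 2, 3, 5, 5, 1

Sorted (ascending): 3, 4, 6, 6, 11, 21, 21, 21, 25, 28
The 2 values of 6 share dense rank 3.
The 3 values of 21 share dense rank 5.
Remaining distinct values take the next consecutive integers.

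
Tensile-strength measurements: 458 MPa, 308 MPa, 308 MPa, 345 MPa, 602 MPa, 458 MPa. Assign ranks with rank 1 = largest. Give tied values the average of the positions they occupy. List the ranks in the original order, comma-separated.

Sorted (descending): 602, 458, 458, 345, 308, 308
The 2 values of 458 occupy positions 2–3 → average rank (2+3)/2 = 2.5.
The 2 values of 308 occupy positions 5–6 → average rank (5+6)/2 = 5.5.

2.5, 5.5, 5.5, 4, 1, 2.5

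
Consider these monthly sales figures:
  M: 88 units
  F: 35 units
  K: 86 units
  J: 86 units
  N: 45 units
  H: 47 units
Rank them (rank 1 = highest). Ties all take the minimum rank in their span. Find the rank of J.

2

Sorted (descending): 88, 86, 86, 47, 45, 35
The 2 values of 86 occupy positions 2–3 → each gets rank 2.
J has value 86 units → rank 2.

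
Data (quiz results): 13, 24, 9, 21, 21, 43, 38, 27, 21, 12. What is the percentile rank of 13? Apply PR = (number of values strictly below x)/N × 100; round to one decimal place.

N = 10.
Strictly below 13: 2. Equal to 13: 1.
PR = 2/10 × 100 = 20.0

20.0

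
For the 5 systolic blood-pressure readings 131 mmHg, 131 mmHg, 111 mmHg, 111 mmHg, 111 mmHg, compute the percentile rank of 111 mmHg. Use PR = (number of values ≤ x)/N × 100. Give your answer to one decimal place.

60.0

N = 5.
Strictly below 111: 0. Equal to 111: 3.
PR = 3/5 × 100 = 60.0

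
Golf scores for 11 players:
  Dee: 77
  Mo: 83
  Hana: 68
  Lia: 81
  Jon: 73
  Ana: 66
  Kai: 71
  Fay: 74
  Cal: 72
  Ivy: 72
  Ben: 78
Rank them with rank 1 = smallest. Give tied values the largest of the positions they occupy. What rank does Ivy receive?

5

Sorted (ascending): 66, 68, 71, 72, 72, 73, 74, 77, 78, 81, 83
The 2 values of 72 occupy positions 4–5 → each gets rank 5.
Ivy has value 72 → rank 5.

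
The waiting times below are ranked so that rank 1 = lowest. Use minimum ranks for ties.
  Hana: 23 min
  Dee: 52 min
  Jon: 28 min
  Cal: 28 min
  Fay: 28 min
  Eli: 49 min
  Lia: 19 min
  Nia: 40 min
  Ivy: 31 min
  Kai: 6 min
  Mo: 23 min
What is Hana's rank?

Sorted (ascending): 6, 19, 23, 23, 28, 28, 28, 31, 40, 49, 52
The 2 values of 23 occupy positions 3–4 → each gets rank 3.
The 3 values of 28 occupy positions 5–7 → each gets rank 5.
Hana has value 23 min → rank 3.

3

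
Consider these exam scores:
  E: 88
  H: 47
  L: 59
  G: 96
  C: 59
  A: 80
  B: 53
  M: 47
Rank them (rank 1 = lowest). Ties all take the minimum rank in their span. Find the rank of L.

4

Sorted (ascending): 47, 47, 53, 59, 59, 80, 88, 96
The 2 values of 47 occupy positions 1–2 → each gets rank 1.
The 2 values of 59 occupy positions 4–5 → each gets rank 4.
L has value 59 → rank 4.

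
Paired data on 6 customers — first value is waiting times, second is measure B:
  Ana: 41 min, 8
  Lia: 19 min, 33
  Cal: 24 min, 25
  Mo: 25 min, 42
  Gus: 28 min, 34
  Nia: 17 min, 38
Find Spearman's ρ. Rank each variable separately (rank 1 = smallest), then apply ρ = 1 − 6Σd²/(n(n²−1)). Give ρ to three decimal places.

Ranks of variable 1: 6, 2, 3, 4, 5, 1
Ranks of variable 2: 1, 3, 2, 6, 4, 5
d = r₁ − r₂: 5, -1, 1, -2, 1, -4
d²: 25, 1, 1, 4, 1, 16; Σd² = 48
ρ = 1 − 6·48/(6·35) = 1 − 288/210 = -0.371

-0.371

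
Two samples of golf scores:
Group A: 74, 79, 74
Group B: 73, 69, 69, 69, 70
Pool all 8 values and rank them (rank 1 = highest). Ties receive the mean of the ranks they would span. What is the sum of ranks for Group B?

Sorted (descending): 79, 74, 74, 73, 70, 69, 69, 69
The 2 values of 74 occupy positions 2–3 → average rank (2+3)/2 = 2.5.
The 3 values of 69 occupy positions 6–8 → average rank 7.
Group B values → pooled ranks: 73→4, 69→7, 69→7, 69→7, 70→5
Rank sum = 4 + 7 + 7 + 7 + 5 = 30

30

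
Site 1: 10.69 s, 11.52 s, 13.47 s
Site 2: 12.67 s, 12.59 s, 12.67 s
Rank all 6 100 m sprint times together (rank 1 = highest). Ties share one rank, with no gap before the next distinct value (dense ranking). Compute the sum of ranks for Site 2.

7

Sorted (descending): 13.47, 12.67, 12.67, 12.59, 11.52, 10.69
The 2 values of 12.67 share dense rank 2.
Remaining distinct values take the next consecutive integers.
Site 2 values → pooled ranks: 12.67→2, 12.59→3, 12.67→2
Rank sum = 2 + 3 + 2 = 7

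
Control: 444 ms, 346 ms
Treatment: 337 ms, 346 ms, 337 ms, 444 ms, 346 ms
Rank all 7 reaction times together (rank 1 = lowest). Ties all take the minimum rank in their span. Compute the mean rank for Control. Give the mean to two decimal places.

Sorted (ascending): 337, 337, 346, 346, 346, 444, 444
The 2 values of 337 occupy positions 1–2 → each gets rank 1.
The 3 values of 346 occupy positions 3–5 → each gets rank 3.
The 2 values of 444 occupy positions 6–7 → each gets rank 6.
Control values → pooled ranks: 444→6, 346→3
Mean rank = (6 + 3) / 2 = 4.50

4.50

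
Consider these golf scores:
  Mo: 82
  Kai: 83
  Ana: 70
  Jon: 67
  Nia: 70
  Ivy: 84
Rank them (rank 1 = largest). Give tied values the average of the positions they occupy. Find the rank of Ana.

4.5

Sorted (descending): 84, 83, 82, 70, 70, 67
The 2 values of 70 occupy positions 4–5 → average rank (4+5)/2 = 4.5.
Ana has value 70 → rank 4.5.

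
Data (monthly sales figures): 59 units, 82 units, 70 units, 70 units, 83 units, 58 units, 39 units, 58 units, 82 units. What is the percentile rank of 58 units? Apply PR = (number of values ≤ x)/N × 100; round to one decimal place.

N = 9.
Strictly below 58: 1. Equal to 58: 2.
PR = 3/9 × 100 = 33.3

33.3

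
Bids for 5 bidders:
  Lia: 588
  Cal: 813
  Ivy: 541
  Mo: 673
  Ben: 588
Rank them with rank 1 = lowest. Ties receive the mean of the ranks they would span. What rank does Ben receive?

Sorted (ascending): 541, 588, 588, 673, 813
The 2 values of 588 occupy positions 2–3 → average rank (2+3)/2 = 2.5.
Ben has value 588 → rank 2.5.

2.5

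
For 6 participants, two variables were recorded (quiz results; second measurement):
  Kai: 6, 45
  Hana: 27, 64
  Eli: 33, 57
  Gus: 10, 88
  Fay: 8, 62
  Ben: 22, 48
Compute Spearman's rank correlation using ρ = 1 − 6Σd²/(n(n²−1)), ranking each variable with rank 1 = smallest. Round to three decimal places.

0.257

Ranks of variable 1: 1, 5, 6, 3, 2, 4
Ranks of variable 2: 1, 5, 3, 6, 4, 2
d = r₁ − r₂: 0, 0, 3, -3, -2, 2
d²: 0, 0, 9, 9, 4, 4; Σd² = 26
ρ = 1 − 6·26/(6·35) = 1 − 156/210 = 0.257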